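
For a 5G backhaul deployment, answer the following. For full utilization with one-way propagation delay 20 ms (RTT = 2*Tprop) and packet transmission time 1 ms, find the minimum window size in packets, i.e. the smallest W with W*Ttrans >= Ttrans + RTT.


Given: Ttrans = 1 ms, RTT = 40 ms (= 2 * Tprop, Tprop = 20 ms)
Time until first ACK returns = Ttrans + RTT = 1 + 40 = 41 ms
Need W * Ttrans >= Ttrans + RTT  ->  W >= (Ttrans + RTT) / Ttrans
(Ttrans + RTT) / Ttrans = 41 / 1 = 41
W_min = ceil(41) = 41

41


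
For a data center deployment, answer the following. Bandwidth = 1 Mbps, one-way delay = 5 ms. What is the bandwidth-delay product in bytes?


Given: bandwidth = 1 Mbps, delay = 5 ms
BDP in bits = 1 * 10^6 * 5 / 1000
BDP in bits = 5000
BDP in bytes = 5000 / 8 = 625

625


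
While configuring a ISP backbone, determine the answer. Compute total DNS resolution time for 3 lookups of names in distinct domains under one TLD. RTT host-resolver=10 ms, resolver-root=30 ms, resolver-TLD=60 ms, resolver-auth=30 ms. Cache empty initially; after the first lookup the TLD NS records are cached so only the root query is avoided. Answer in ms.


Lookup 1 (cold cache): local + root + TLD + auth = 10 + 30 + 60 + 30 = 130 ms
Lookups 2..3 (TLD NS cached -> skip root; new domain -> still ask TLD and auth): local + TLD + auth = 10 + 60 + 30 = 100 ms each
Remaining 2 lookups: 2 * 100 = 200 ms
Total = 130 + 200 = 330 ms

330


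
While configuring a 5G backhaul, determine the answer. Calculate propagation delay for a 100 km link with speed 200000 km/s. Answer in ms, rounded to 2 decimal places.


Given: distance = 100 km, speed = 200000 km/s
Delay = distance / speed = 100 / 200000 seconds
Delay in ms = 100 * 1000 / 200000
Delay = 0.5000 ms
Rounded to 2 dp = 0.50 ms

0.50


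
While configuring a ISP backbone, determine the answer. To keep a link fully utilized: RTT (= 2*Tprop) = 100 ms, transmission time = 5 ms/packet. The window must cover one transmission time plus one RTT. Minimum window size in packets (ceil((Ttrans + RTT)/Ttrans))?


Given: Ttrans = 5 ms, RTT = 100 ms (= 2 * Tprop, Tprop = 50 ms)
Time until first ACK returns = Ttrans + RTT = 5 + 100 = 105 ms
Need W * Ttrans >= Ttrans + RTT  ->  W >= (Ttrans + RTT) / Ttrans
(Ttrans + RTT) / Ttrans = 105 / 5 = 21
W_min = ceil(21) = 21

21


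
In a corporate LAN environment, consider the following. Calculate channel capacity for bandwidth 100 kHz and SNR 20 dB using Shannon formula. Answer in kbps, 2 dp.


Given: B = 100 kHz, SNR = 20 dB
SNR linear = 10^(20/10) = 100
1 + SNR = 101
log2(101) = 6.6582114828
C = 100 * 1000 * 6.6582114828 = 665821.1483 bps
C = 665.821148 kbps -> 665.82 kbps (2 dp)

665.82


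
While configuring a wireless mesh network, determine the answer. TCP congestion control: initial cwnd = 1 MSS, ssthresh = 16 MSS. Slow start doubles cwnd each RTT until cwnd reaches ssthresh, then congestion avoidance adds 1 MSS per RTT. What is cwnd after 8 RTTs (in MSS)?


RTT 0: cwnd = 1 MSS (initial)
RTT 1: cwnd = 2 MSS (slow start, doubled)
RTT 2: cwnd = 4 MSS (slow start, doubled)
RTT 3: cwnd = 8 MSS (slow start, doubled)
RTT 4: cwnd = 16 MSS (slow start, doubled)
RTT 5: cwnd = 17 MSS (congestion avoidance, +1)
RTT 6: cwnd = 18 MSS (congestion avoidance, +1)
RTT 7: cwnd = 19 MSS (congestion avoidance, +1)
RTT 8: cwnd = 20 MSS (congestion avoidance, +1)

20


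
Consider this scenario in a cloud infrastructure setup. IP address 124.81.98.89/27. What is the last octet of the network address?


Given: IP = 124.81.98.89, prefix = /27
Subnet mask = 255.255.255.224
Last octet of IP: 89
Last octet of mask: 224
Network last octet = 89 AND 224 = 64

64


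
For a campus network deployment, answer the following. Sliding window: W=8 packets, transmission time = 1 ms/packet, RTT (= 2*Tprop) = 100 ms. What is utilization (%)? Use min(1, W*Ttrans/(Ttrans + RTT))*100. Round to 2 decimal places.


Given: W = 8, Ttrans = 1 ms, RTT = 100 ms (= 2 * Tprop, Tprop = 50 ms)
Cycle time = Ttrans + RTT = 1 + 100 = 101 ms (first packet sent until its ACK returns)
W * Ttrans = 8 * 1 = 8 ms of sending per cycle
W * Ttrans / (Ttrans + RTT) = 8 / 101 = 0.079208
U = min(1, 0.079208) = 0.079208
U% = 7.92%

7.92


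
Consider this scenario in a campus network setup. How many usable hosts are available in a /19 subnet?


Given: subnet mask /19
Host bits = 32 - 19 = 13
Total addresses = 2^13 = 8192
Usable hosts = 8192 - 2 (network + broadcast) = 8190

8190


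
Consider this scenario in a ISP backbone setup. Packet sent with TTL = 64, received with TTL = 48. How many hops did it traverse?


Given: initial TTL = 64, received TTL = 48
Hops = initial TTL - received TTL
Hops = 64 - 48 = 16

16


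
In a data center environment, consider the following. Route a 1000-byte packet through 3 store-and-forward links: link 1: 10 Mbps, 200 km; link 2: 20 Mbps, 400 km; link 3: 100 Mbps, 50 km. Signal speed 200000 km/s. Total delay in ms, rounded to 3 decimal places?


Packet = 1000 bytes = 8000 bits. Store-and-forward: sum (t_trans + t_prop) per link.
Link 1: t_trans = 8000/(10*10^6) s = 0.8000 ms; t_prop = 200/200000 s = 1.0000 ms; subtotal = 1.8000 ms
Link 2: t_trans = 8000/(20*10^6) s = 0.4000 ms; t_prop = 400/200000 s = 2.0000 ms; subtotal = 2.4000 ms
Link 3: t_trans = 8000/(100*10^6) s = 0.0800 ms; t_prop = 50/200000 s = 0.2500 ms; subtotal = 0.3300 ms
End-to-end = 1.8000 + 2.4000 + 0.3300 = 4.5300 ms -> 4.530 ms (3 dp)

4.530


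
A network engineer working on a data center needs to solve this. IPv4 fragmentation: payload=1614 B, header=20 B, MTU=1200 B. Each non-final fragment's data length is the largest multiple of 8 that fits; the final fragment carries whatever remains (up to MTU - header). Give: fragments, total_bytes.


Max data per non-final fragment = floor((MTU - header)/8)*8 = floor((1200 - 20)/8)*8 = floor(1180/8)*8 = 1176 B
Final fragment needs no 8-byte alignment: it can carry up to MTU - header = 1180 B
Non-final fragments needed = ceil((payload - 1180) / 1176) = ceil(434/1176) = ceil(0.3690) = 1
Number of fragments = 1 + 1 = 2
Fragment sizes (data): 1 * 1176 B + 438 B (last, 438 <= 1180 OK)
Total bytes sent = payload + n_frags * header = 1614 + 2*20 = 1614 + 40 = 1654 B

2, 1654


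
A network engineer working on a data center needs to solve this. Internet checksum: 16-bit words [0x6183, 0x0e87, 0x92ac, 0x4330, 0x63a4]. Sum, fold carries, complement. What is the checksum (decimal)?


Given words: [0x6183, 0x0e87, 0x92ac, 0x4330, 0x63a4]
Step 1: Sum all words
Raw sum = 24963 + 3719 + 37548 + 17200 + 25508 = 108938
Step 2: Fold carry: (43402 + 1) = 43403
One's complement = ~43403 & 0xFFFF = 22132

22132


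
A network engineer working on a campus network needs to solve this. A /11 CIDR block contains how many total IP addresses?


Given: CIDR prefix /11
Host bits = 32 - 11 = 21
Total addresses = 2^21 = 2097152

2097152


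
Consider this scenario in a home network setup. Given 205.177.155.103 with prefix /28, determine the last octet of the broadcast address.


Given: IP = 205.177.155.103, prefix = /28
Host bits = 32 - 28 = 4
Network last octet = 103 AND mask = 96
Host part size = 2^4 - 1 = 15
Broadcast last octet = 96 OR 15 = 111

111


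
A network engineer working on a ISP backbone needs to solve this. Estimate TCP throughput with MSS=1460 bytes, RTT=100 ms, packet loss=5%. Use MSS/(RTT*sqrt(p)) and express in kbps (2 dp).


Given: MSS = 1460 bytes, RTT = 100 ms, loss = 5%
RTT in seconds = 100 / 1000 = 0.1
Loss rate = 5% = 0.05
sqrt(loss) = sqrt(0.05) = 0.223606797750
Throughput (bytes/s) = 1460 / (0.1 * 0.223606797750) = 65293.1849
Throughput (kbps) = 65293.1849 * 8 / 1000 = 522.345480 -> 522.35 kbps (2 dp)

522.35


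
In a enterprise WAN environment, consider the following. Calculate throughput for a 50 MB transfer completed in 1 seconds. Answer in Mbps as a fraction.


Given: file = 50 MB, time = 1 s
File in Mb = 50 * 8 = 400 Mb
Throughput = 400 / 1 Mbps
Throughput = 400 Mbps

400


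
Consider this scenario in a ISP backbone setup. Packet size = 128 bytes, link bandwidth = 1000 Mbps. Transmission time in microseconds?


Given: packet = 128 bytes, bandwidth = 1000 Mbps
Packet in bits = 128 * 8 = 1024 bits
Bandwidth = 1000 * 10^6 = 1000000000 bps
Time = 1024 / 1000000000 seconds
Time in us = 1024 * 10^6 / 1000000000 = 1.024

1.024


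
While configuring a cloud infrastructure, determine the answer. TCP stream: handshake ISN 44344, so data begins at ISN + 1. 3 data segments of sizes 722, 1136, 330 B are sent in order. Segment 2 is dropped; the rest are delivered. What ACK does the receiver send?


SYN uses sequence number 44344; first data byte = ISN + 1 = 44345.
Segment 1: SEQ = 44345, len = 722 B, covers [44345, 45066]
Segment 2: SEQ = 45067, len = 1136 B, covers [45067, 46202] [LOST]
Segment 3: SEQ = 46203, len = 330 B, covers [46203, 46532]
In-order data received: bytes [44345, 45066] (segments 1..1).
Segment 2 missing -> gap begins at byte 45067; later segments buffered out of order.
Cumulative ACK = next expected in-order byte = 44345 + 722 = 45067

45067


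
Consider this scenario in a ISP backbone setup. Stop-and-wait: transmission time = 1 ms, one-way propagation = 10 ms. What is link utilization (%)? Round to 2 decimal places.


Given: Ttrans = 1 ms, Tprop = 10 ms
RTT = 2 * Tprop = 2 * 10 = 20 ms
U = Ttrans / (Ttrans + RTT)
U = 1 / (1 + 20)
U = 1 / 21 = 0.047619
U% = 4.76%

4.76


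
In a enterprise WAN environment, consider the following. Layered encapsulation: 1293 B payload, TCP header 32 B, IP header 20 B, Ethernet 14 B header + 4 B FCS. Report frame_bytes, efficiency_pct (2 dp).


TCP segment = 1293 + 32 = 1325 B
IP packet = 1325 + 20 = 1345 B
Ethernet frame = 1345 + 14 + 4 = 1363 B
Efficiency = app / frame = 1293 / 1363 = 0.948643 = 94.8643% -> 94.86% (2 dp)

1363, 94.86


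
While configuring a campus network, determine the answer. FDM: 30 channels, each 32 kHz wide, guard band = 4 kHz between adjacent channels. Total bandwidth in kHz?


Given: 30 channels, 32 kHz each, guard = 4 kHz
Channel bandwidth = 30 * 32 = 960 kHz
Guard bands = 29 gaps * 4 kHz = 116 kHz
Total = 960 + 116 = 1076 kHz

1076


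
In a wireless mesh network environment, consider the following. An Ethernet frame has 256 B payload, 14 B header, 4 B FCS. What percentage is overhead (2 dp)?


Given: payload = 256 B, header = 14 B, trailer = 4 B
Overhead bytes = header + trailer = 14 + 4 = 18
Total frame = payload + overhead = 256 + 18 = 274
Overhead % = 18 / 274 * 100 = 6.5693% -> 6.57% (2 dp)

6.57


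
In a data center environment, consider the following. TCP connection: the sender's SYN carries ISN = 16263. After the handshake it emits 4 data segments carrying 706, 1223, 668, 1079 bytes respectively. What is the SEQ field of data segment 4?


The SYN occupies sequence number ISN = 16263, so the first data byte is ISN + 1 = 16264.
SEQ of data segment i = (ISN + 1) + sum of payload sizes of segments 1..i-1.
Segment 1: SEQ = 16264, payload = 706 bytes
Segment 2: SEQ = 16970, payload = 1223 bytes
Segment 3: SEQ = 18193, payload = 668 bytes
Segment 4: SEQ = 18861, payload = 1079 bytes
SEQ of segment 4 = 16264 + 706 + 1223 + 668 = 18861

18861


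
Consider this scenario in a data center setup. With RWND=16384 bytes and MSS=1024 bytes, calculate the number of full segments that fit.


Given: RWND = 16384 bytes, MSS = 1024 bytes
Full segments = floor(RWND / MSS)
Full segments = floor(16384 / 1024)
Full segments = floor(16.0) = 16

16


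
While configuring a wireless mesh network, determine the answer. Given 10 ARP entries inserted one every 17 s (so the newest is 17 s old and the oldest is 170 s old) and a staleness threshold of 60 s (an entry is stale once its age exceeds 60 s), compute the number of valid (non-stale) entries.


Ages are k * 170/10 s for k = 1..10 (spacing = 17.0000 s).
Entry k is valid iff k * 170/10 <= 60 iff k <= 10 * 60 / 170 = 3.5294
n_valid = floor(3.5294) = 3
(n_stale = 10 - 3 = 7)

3


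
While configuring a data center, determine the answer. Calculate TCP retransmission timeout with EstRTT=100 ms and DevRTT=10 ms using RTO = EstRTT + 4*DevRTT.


Given: EstRTT = 100 ms, DevRTT = 10 ms
Timeout = EstRTT + 4 * DevRTT
4 * DevRTT = 4 * 10 = 40
Timeout = 100 + 40 = 140 ms

140


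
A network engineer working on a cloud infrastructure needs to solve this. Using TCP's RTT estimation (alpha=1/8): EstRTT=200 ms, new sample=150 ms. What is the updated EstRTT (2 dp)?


Given: EstRTT = 200 ms, SampleRTT = 150 ms, alpha = 1/8
New EstRTT = (1 - alpha) * EstRTT + alpha * SampleRTT
(7/8) * 200 = 175
(1/8) * 150 = 18.75
New EstRTT = 175 + 18.75 = 193.75 ms -> 193.75 ms (2 dp)

193.75


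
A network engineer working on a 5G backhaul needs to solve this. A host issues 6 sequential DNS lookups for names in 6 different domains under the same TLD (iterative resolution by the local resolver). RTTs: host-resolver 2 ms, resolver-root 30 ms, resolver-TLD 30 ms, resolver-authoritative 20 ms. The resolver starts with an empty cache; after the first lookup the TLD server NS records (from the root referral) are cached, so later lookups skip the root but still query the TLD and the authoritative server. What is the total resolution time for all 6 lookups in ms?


Lookup 1 (cold cache): local + root + TLD + auth = 2 + 30 + 30 + 20 = 82 ms
Lookups 2..6 (TLD NS cached -> skip root; new domain -> still ask TLD and auth): local + TLD + auth = 2 + 30 + 20 = 52 ms each
Remaining 5 lookups: 5 * 52 = 260 ms
Total = 82 + 260 = 342 ms

342


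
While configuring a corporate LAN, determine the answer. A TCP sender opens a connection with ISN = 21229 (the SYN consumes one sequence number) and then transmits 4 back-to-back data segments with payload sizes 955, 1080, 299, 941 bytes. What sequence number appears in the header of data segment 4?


The SYN occupies sequence number ISN = 21229, so the first data byte is ISN + 1 = 21230.
SEQ of data segment i = (ISN + 1) + sum of payload sizes of segments 1..i-1.
Segment 1: SEQ = 21230, payload = 955 bytes
Segment 2: SEQ = 22185, payload = 1080 bytes
Segment 3: SEQ = 23265, payload = 299 bytes
Segment 4: SEQ = 23564, payload = 941 bytes
SEQ of segment 4 = 21230 + 955 + 1080 + 299 = 23564

23564


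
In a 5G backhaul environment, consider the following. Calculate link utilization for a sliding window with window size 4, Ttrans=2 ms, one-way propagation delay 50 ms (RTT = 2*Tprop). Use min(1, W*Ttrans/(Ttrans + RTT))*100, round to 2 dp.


Given: W = 4, Ttrans = 2 ms, RTT = 100 ms (= 2 * Tprop, Tprop = 50 ms)
Cycle time = Ttrans + RTT = 2 + 100 = 102 ms (first packet sent until its ACK returns)
W * Ttrans = 4 * 2 = 8 ms of sending per cycle
W * Ttrans / (Ttrans + RTT) = 8 / 102 = 0.078431
U = min(1, 0.078431) = 0.078431
U% = 7.84%

7.84


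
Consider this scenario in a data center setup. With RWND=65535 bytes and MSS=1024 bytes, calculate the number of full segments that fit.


Given: RWND = 65535 bytes, MSS = 1024 bytes
Full segments = floor(RWND / MSS)
Full segments = floor(65535 / 1024)
Full segments = floor(63.999) = 63

63


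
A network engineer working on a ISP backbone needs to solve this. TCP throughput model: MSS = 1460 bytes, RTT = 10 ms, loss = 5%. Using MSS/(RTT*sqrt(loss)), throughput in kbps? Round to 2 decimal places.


Given: MSS = 1460 bytes, RTT = 10 ms, loss = 5%
RTT in seconds = 10 / 1000 = 0.01
Loss rate = 5% = 0.05
sqrt(loss) = sqrt(0.05) = 0.223606797750
Throughput (bytes/s) = 1460 / (0.01 * 0.223606797750) = 652931.8494
Throughput (kbps) = 652931.8494 * 8 / 1000 = 5223.454795 -> 5223.45 kbps (2 dp)

5223.45


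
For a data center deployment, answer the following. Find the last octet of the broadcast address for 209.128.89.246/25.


Given: IP = 209.128.89.246, prefix = /25
Host bits = 32 - 25 = 7
Network last octet = 246 AND mask = 128
Host part size = 2^7 - 1 = 127
Broadcast last octet = 128 OR 127 = 255

255


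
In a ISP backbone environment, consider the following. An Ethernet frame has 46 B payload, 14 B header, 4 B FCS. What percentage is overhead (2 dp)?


Given: payload = 46 B, header = 14 B, trailer = 4 B
Overhead bytes = header + trailer = 14 + 4 = 18
Total frame = payload + overhead = 46 + 18 = 64
Overhead % = 18 / 64 * 100 = 28.1250% -> 28.13% (2 dp)

28.13


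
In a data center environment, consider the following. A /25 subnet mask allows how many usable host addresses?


Given: subnet mask /25
Host bits = 32 - 25 = 7
Total addresses = 2^7 = 128
Usable hosts = 128 - 2 (network + broadcast) = 126

126


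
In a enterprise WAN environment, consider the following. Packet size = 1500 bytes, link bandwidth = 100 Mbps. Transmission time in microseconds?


Given: packet = 1500 bytes, bandwidth = 100 Mbps
Packet in bits = 1500 * 8 = 12000 bits
Bandwidth = 100 * 10^6 = 100000000 bps
Time = 12000 / 100000000 seconds
Time in us = 12000 * 10^6 / 100000000 = 120

120


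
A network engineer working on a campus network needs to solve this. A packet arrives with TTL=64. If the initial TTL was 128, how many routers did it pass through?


Given: initial TTL = 128, received TTL = 64
Hops = initial TTL - received TTL
Hops = 128 - 64 = 64

64


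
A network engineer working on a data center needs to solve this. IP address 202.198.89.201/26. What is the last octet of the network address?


Given: IP = 202.198.89.201, prefix = /26
Subnet mask = 255.255.255.192
Last octet of IP: 201
Last octet of mask: 192
Network last octet = 201 AND 192 = 192

192


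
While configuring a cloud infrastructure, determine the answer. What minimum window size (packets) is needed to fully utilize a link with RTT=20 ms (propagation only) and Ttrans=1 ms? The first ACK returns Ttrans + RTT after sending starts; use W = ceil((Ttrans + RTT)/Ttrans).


Given: Ttrans = 1 ms, RTT = 20 ms (= 2 * Tprop, Tprop = 10 ms)
Time until first ACK returns = Ttrans + RTT = 1 + 20 = 21 ms
Need W * Ttrans >= Ttrans + RTT  ->  W >= (Ttrans + RTT) / Ttrans
(Ttrans + RTT) / Ttrans = 21 / 1 = 21
W_min = ceil(21) = 21

21


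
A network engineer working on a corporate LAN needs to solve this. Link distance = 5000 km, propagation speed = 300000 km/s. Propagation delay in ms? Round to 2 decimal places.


Given: distance = 5000 km, speed = 300000 km/s
Delay = distance / speed = 5000 / 300000 seconds
Delay in ms = 5000 * 1000 / 300000
Delay = 16.6667 ms
Rounded to 2 dp = 16.67 ms

16.67


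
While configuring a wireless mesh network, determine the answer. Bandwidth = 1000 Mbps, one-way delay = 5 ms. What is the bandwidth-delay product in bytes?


Given: bandwidth = 1000 Mbps, delay = 5 ms
BDP in bits = 1000 * 10^6 * 5 / 1000
BDP in bits = 5000000
BDP in bytes = 5000000 / 8 = 625000

625000


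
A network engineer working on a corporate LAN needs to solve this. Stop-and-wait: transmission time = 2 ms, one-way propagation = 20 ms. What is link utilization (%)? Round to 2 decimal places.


Given: Ttrans = 2 ms, Tprop = 20 ms
RTT = 2 * Tprop = 2 * 20 = 40 ms
U = Ttrans / (Ttrans + RTT)
U = 2 / (2 + 40)
U = 2 / 42 = 0.047619
U% = 4.76%

4.76


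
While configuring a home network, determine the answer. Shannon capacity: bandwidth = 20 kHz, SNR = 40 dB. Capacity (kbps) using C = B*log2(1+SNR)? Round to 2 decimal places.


Given: B = 20 kHz, SNR = 40 dB
SNR linear = 10^(40/10) = 10000
1 + SNR = 10001
log2(10001) = 13.2878566418
C = 20 * 1000 * 13.2878566418 = 265757.1328 bps
C = 265.757133 kbps -> 265.76 kbps (2 dp)

265.76


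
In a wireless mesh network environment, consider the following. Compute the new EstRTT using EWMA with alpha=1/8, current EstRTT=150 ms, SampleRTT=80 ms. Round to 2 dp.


Given: EstRTT = 150 ms, SampleRTT = 80 ms, alpha = 1/8
New EstRTT = (1 - alpha) * EstRTT + alpha * SampleRTT
(7/8) * 150 = 131.25
(1/8) * 80 = 10
New EstRTT = 131.25 + 10 = 141.25 ms -> 141.25 ms (2 dp)

141.25


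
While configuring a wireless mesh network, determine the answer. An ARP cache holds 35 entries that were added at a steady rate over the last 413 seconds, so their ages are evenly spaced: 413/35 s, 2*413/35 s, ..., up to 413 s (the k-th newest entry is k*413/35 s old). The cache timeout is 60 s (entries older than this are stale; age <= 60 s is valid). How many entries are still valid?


Ages are k * 413/35 s for k = 1..35 (spacing = 11.8000 s).
Entry k is valid iff k * 413/35 <= 60 iff k <= 35 * 60 / 413 = 5.0847
n_valid = floor(5.0847) = 5
(n_stale = 35 - 5 = 30)

5


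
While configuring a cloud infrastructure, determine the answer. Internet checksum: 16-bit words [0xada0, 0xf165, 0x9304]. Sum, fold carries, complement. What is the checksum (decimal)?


Given words: [0xada0, 0xf165, 0x9304]
Step 1: Sum all words
Raw sum = 44448 + 61797 + 37636 = 143881
Step 2: Fold carry: (12809 + 2) = 12811
One's complement = ~12811 & 0xFFFF = 52724

52724


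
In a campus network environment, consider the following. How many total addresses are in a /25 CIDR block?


Given: CIDR prefix /25
Host bits = 32 - 25 = 7
Total addresses = 2^7 = 128

128


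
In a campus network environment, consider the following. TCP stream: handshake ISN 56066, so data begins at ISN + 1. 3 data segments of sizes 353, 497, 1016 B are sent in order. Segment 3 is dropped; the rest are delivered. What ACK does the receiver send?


SYN uses sequence number 56066; first data byte = ISN + 1 = 56067.
Segment 1: SEQ = 56067, len = 353 B, covers [56067, 56419]
Segment 2: SEQ = 56420, len = 497 B, covers [56420, 56916]
Segment 3: SEQ = 56917, len = 1016 B, covers [56917, 57932] [LOST]
In-order data received: bytes [56067, 56916] (segments 1..2).
Segment 3 missing -> gap begins at byte 56917.
Cumulative ACK = next expected in-order byte = 56067 + 353 + 497 = 56917

56917


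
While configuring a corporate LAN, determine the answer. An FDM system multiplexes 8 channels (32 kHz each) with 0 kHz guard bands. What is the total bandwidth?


Given: 8 channels, 32 kHz each, guard = 0 kHz
Channel bandwidth = 8 * 32 = 256 kHz
Guard bands = 7 gaps * 0 kHz = 0 kHz
Total = 256 + 0 = 256 kHz

256


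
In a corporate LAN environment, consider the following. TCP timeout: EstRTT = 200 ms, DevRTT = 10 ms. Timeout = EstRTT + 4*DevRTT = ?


Given: EstRTT = 200 ms, DevRTT = 10 ms
Timeout = EstRTT + 4 * DevRTT
4 * DevRTT = 4 * 10 = 40
Timeout = 200 + 40 = 240 ms

240


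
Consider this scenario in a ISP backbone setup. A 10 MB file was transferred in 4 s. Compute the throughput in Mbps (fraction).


Given: file = 10 MB, time = 4 s
File in Mb = 10 * 8 = 80 Mb
Throughput = 80 / 4 Mbps
Throughput = 20 Mbps

20


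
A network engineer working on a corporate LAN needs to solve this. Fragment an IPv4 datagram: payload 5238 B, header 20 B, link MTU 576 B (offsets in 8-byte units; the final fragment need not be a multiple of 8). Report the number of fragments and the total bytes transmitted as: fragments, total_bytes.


Max data per non-final fragment = floor((MTU - header)/8)*8 = floor((576 - 20)/8)*8 = floor(556/8)*8 = 552 B
Final fragment needs no 8-byte alignment: it can carry up to MTU - header = 556 B
Non-final fragments needed = ceil((payload - 556) / 552) = ceil(4682/552) = ceil(8.4819) = 9
Number of fragments = 9 + 1 = 10
Fragment sizes (data): 9 * 552 B + 270 B (last, 270 <= 556 OK)
Total bytes sent = payload + n_frags * header = 5238 + 10*20 = 5238 + 200 = 5438 B

10, 5438


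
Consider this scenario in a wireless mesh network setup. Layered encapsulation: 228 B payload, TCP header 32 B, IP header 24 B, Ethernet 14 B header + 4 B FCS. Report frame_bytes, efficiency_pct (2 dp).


TCP segment = 228 + 32 = 260 B
IP packet = 260 + 24 = 284 B
Ethernet frame = 284 + 14 + 4 = 302 B
Efficiency = app / frame = 228 / 302 = 0.754967 = 75.4967% -> 75.50% (2 dp)

302, 75.50


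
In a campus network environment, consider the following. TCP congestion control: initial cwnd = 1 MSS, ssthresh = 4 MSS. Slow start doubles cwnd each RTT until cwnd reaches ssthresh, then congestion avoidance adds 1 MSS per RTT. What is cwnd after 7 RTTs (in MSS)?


RTT 0: cwnd = 1 MSS (initial)
RTT 1: cwnd = 2 MSS (slow start, doubled)
RTT 2: cwnd = 4 MSS (slow start, doubled)
RTT 3: cwnd = 5 MSS (congestion avoidance, +1)
RTT 4: cwnd = 6 MSS (congestion avoidance, +1)
RTT 5: cwnd = 7 MSS (congestion avoidance, +1)
RTT 6: cwnd = 8 MSS (congestion avoidance, +1)
RTT 7: cwnd = 9 MSS (congestion avoidance, +1)

9


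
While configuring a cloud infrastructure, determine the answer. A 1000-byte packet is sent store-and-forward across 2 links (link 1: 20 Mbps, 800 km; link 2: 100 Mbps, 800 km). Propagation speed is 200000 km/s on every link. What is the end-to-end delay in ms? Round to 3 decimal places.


Packet = 1000 bytes = 8000 bits. Store-and-forward: sum (t_trans + t_prop) per link.
Link 1: t_trans = 8000/(20*10^6) s = 0.4000 ms; t_prop = 800/200000 s = 4.0000 ms; subtotal = 4.4000 ms
Link 2: t_trans = 8000/(100*10^6) s = 0.0800 ms; t_prop = 800/200000 s = 4.0000 ms; subtotal = 4.0800 ms
End-to-end = 4.4000 + 4.0800 = 8.4800 ms -> 8.480 ms (3 dp)

8.480


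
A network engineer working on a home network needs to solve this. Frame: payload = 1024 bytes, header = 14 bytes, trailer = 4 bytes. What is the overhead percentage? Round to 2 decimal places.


Given: payload = 1024 B, header = 14 B, trailer = 4 B
Overhead bytes = header + trailer = 14 + 4 = 18
Total frame = payload + overhead = 1024 + 18 = 1042
Overhead % = 18 / 1042 * 100 = 1.7274% -> 1.73% (2 dp)

1.73


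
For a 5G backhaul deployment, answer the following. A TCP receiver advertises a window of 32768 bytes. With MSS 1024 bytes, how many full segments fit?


Given: RWND = 32768 bytes, MSS = 1024 bytes
Full segments = floor(RWND / MSS)
Full segments = floor(32768 / 1024)
Full segments = floor(32.0) = 32

32


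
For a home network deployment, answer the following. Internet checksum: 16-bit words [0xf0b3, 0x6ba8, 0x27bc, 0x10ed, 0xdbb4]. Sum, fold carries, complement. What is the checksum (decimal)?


Given words: [0xf0b3, 0x6ba8, 0x27bc, 0x10ed, 0xdbb4]
Step 1: Sum all words
Raw sum = 61619 + 27560 + 10172 + 4333 + 56244 = 159928
Step 2: Fold carry: (28856 + 2) = 28858
One's complement = ~28858 & 0xFFFF = 36677

36677


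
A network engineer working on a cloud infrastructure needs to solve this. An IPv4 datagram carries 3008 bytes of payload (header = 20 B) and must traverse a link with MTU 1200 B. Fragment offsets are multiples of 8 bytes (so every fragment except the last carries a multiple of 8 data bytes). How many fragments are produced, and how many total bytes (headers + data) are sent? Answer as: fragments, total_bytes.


Max data per non-final fragment = floor((MTU - header)/8)*8 = floor((1200 - 20)/8)*8 = floor(1180/8)*8 = 1176 B
Final fragment needs no 8-byte alignment: it can carry up to MTU - header = 1180 B
Non-final fragments needed = ceil((payload - 1180) / 1176) = ceil(1828/1176) = ceil(1.5544) = 2
Number of fragments = 2 + 1 = 3
Fragment sizes (data): 2 * 1176 B + 656 B (last, 656 <= 1180 OK)
Total bytes sent = payload + n_frags * header = 3008 + 3*20 = 3008 + 60 = 3068 B

3, 3068


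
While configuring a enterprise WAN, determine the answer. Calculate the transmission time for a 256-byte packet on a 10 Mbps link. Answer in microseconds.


Given: packet = 256 bytes, bandwidth = 10 Mbps
Packet in bits = 256 * 8 = 2048 bits
Bandwidth = 10 * 10^6 = 10000000 bps
Time = 2048 / 10000000 seconds
Time in us = 2048 * 10^6 / 10000000 = 204.8

204.8


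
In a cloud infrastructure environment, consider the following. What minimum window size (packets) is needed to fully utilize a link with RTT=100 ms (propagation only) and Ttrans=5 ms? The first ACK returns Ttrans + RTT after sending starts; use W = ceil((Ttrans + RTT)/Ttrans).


Given: Ttrans = 5 ms, RTT = 100 ms (= 2 * Tprop, Tprop = 50 ms)
Time until first ACK returns = Ttrans + RTT = 5 + 100 = 105 ms
Need W * Ttrans >= Ttrans + RTT  ->  W >= (Ttrans + RTT) / Ttrans
(Ttrans + RTT) / Ttrans = 105 / 5 = 21
W_min = ceil(21) = 21

21


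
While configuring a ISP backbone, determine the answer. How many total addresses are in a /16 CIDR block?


Given: CIDR prefix /16
Host bits = 32 - 16 = 16
Total addresses = 2^16 = 65536

65536


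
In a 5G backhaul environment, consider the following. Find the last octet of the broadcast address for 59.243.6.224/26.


Given: IP = 59.243.6.224, prefix = /26
Host bits = 32 - 26 = 6
Network last octet = 224 AND mask = 192
Host part size = 2^6 - 1 = 63
Broadcast last octet = 192 OR 63 = 255

255


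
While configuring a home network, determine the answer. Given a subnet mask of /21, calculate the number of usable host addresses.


Given: subnet mask /21
Host bits = 32 - 21 = 11
Total addresses = 2^11 = 2048
Usable hosts = 2048 - 2 (network + broadcast) = 2046

2046


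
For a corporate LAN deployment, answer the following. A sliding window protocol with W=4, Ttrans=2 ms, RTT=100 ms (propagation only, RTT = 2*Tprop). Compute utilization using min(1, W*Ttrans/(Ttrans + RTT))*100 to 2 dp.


Given: W = 4, Ttrans = 2 ms, RTT = 100 ms (= 2 * Tprop, Tprop = 50 ms)
Cycle time = Ttrans + RTT = 2 + 100 = 102 ms (first packet sent until its ACK returns)
W * Ttrans = 4 * 2 = 8 ms of sending per cycle
W * Ttrans / (Ttrans + RTT) = 8 / 102 = 0.078431
U = min(1, 0.078431) = 0.078431
U% = 7.84%

7.84


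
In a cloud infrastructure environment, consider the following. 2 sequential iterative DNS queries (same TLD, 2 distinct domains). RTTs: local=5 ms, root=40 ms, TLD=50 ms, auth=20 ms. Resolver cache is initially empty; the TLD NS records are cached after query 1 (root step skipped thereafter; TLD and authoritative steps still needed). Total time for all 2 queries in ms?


Lookup 1 (cold cache): local + root + TLD + auth = 5 + 40 + 50 + 20 = 115 ms
Lookups 2..2 (TLD NS cached -> skip root; new domain -> still ask TLD and auth): local + TLD + auth = 5 + 50 + 20 = 75 ms each
Remaining 1 lookups: 1 * 75 = 75 ms
Total = 115 + 75 = 190 ms

190


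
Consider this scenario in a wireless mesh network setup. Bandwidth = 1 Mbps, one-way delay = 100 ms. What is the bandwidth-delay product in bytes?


Given: bandwidth = 1 Mbps, delay = 100 ms
BDP in bits = 1 * 10^6 * 100 / 1000
BDP in bits = 100000
BDP in bytes = 100000 / 8 = 12500

12500


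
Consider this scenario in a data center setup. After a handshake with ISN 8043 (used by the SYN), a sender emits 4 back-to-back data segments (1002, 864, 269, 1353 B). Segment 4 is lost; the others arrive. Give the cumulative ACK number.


SYN uses sequence number 8043; first data byte = ISN + 1 = 8044.
Segment 1: SEQ = 8044, len = 1002 B, covers [8044, 9045]
Segment 2: SEQ = 9046, len = 864 B, covers [9046, 9909]
Segment 3: SEQ = 9910, len = 269 B, covers [9910, 10178]
Segment 4: SEQ = 10179, len = 1353 B, covers [10179, 11531] [LOST]
In-order data received: bytes [8044, 10178] (segments 1..3).
Segment 4 missing -> gap begins at byte 10179.
Cumulative ACK = next expected in-order byte = 8044 + 1002 + 864 + 269 = 10179

10179


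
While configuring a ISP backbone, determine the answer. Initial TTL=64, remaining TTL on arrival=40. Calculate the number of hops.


Given: initial TTL = 64, received TTL = 40
Hops = initial TTL - received TTL
Hops = 64 - 40 = 24

24


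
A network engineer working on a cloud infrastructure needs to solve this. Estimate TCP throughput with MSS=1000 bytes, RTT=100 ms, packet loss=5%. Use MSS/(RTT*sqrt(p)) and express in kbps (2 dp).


Given: MSS = 1000 bytes, RTT = 100 ms, loss = 5%
RTT in seconds = 100 / 1000 = 0.1
Loss rate = 5% = 0.05
sqrt(loss) = sqrt(0.05) = 0.223606797750
Throughput (bytes/s) = 1000 / (0.1 * 0.223606797750) = 44721.3595
Throughput (kbps) = 44721.3595 * 8 / 1000 = 357.770876 -> 357.77 kbps (2 dp)

357.77


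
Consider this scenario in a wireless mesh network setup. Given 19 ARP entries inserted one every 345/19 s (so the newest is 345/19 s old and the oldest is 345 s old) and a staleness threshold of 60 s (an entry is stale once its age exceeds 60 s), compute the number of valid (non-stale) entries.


Ages are k * 345/19 s for k = 1..19 (spacing = 18.1579 s).
Entry k is valid iff k * 345/19 <= 60 iff k <= 19 * 60 / 345 = 3.3043
n_valid = floor(3.3043) = 3
(n_stale = 19 - 3 = 16)

3


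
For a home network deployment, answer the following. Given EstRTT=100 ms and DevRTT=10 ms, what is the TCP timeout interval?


Given: EstRTT = 100 ms, DevRTT = 10 ms
Timeout = EstRTT + 4 * DevRTT
4 * DevRTT = 4 * 10 = 40
Timeout = 100 + 40 = 140 ms

140


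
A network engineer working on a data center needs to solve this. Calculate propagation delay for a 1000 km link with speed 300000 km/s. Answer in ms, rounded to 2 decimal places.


Given: distance = 1000 km, speed = 300000 km/s
Delay = distance / speed = 1000 / 300000 seconds
Delay in ms = 1000 * 1000 / 300000
Delay = 3.3333 ms
Rounded to 2 dp = 3.33 ms

3.33


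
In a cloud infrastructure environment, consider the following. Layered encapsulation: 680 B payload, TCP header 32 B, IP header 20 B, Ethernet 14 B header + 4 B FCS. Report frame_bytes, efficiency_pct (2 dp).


TCP segment = 680 + 32 = 712 B
IP packet = 712 + 20 = 732 B
Ethernet frame = 732 + 14 + 4 = 750 B
Efficiency = app / frame = 680 / 750 = 0.906667 = 90.6667% -> 90.67% (2 dp)

750, 90.67


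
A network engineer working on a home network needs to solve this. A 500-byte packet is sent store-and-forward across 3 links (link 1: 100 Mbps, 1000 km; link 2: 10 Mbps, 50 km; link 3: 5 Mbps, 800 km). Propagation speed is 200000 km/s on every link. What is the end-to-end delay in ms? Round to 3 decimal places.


Packet = 500 bytes = 4000 bits. Store-and-forward: sum (t_trans + t_prop) per link.
Link 1: t_trans = 4000/(100*10^6) s = 0.0400 ms; t_prop = 1000/200000 s = 5.0000 ms; subtotal = 5.0400 ms
Link 2: t_trans = 4000/(10*10^6) s = 0.4000 ms; t_prop = 50/200000 s = 0.2500 ms; subtotal = 0.6500 ms
Link 3: t_trans = 4000/(5*10^6) s = 0.8000 ms; t_prop = 800/200000 s = 4.0000 ms; subtotal = 4.8000 ms
End-to-end = 5.0400 + 0.6500 + 4.8000 = 10.4900 ms -> 10.490 ms (3 dp)

10.490


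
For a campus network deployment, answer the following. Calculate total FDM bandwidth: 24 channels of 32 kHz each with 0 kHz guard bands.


Given: 24 channels, 32 kHz each, guard = 0 kHz
Channel bandwidth = 24 * 32 = 768 kHz
Guard bands = 23 gaps * 0 kHz = 0 kHz
Total = 768 + 0 = 768 kHz

768


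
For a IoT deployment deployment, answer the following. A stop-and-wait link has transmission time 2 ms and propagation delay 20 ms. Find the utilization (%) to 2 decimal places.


Given: Ttrans = 2 ms, Tprop = 20 ms
RTT = 2 * Tprop = 2 * 20 = 40 ms
U = Ttrans / (Ttrans + RTT)
U = 2 / (2 + 40)
U = 2 / 42 = 0.047619
U% = 4.76%

4.76


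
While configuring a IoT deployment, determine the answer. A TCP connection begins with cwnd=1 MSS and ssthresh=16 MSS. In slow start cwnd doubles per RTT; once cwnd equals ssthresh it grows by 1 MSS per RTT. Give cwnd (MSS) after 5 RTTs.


RTT 0: cwnd = 1 MSS (initial)
RTT 1: cwnd = 2 MSS (slow start, doubled)
RTT 2: cwnd = 4 MSS (slow start, doubled)
RTT 3: cwnd = 8 MSS (slow start, doubled)
RTT 4: cwnd = 16 MSS (slow start, doubled)
RTT 5: cwnd = 17 MSS (congestion avoidance, +1)

17


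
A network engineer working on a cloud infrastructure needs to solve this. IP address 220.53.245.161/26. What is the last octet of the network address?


Given: IP = 220.53.245.161, prefix = /26
Subnet mask = 255.255.255.192
Last octet of IP: 161
Last octet of mask: 192
Network last octet = 161 AND 192 = 128

128


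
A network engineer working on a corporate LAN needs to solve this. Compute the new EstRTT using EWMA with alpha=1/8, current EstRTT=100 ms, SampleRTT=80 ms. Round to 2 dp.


Given: EstRTT = 100 ms, SampleRTT = 80 ms, alpha = 1/8
New EstRTT = (1 - alpha) * EstRTT + alpha * SampleRTT
(7/8) * 100 = 87.5
(1/8) * 80 = 10
New EstRTT = 87.5 + 10 = 97.5 ms -> 97.50 ms (2 dp)

97.50


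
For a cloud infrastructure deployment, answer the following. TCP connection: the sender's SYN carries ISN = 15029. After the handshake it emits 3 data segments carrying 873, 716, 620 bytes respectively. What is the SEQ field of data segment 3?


The SYN occupies sequence number ISN = 15029, so the first data byte is ISN + 1 = 15030.
SEQ of data segment i = (ISN + 1) + sum of payload sizes of segments 1..i-1.
Segment 1: SEQ = 15030, payload = 873 bytes
Segment 2: SEQ = 15903, payload = 716 bytes
Segment 3: SEQ = 16619, payload = 620 bytes
SEQ of segment 3 = 15030 + 873 + 716 = 16619

16619


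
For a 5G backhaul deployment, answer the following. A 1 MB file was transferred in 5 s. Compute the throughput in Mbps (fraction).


Given: file = 1 MB, time = 5 s
File in Mb = 1 * 8 = 8 Mb
Throughput = 8 / 5 Mbps
Throughput = 8/5 Mbps

8/5


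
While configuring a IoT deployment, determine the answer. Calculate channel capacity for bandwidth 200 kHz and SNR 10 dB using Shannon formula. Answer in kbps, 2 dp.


Given: B = 200 kHz, SNR = 10 dB
SNR linear = 10^(10/10) = 10
1 + SNR = 11
log2(11) = 3.4594316186
C = 200 * 1000 * 3.4594316186 = 691886.3237 bps
C = 691.886324 kbps -> 691.89 kbps (2 dp)

691.89


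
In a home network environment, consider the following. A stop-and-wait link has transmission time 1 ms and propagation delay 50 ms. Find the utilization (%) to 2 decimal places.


Given: Ttrans = 1 ms, Tprop = 50 ms
RTT = 2 * Tprop = 2 * 50 = 100 ms
U = Ttrans / (Ttrans + RTT)
U = 1 / (1 + 100)
U = 1 / 101 = 0.009901
U% = 0.99%

0.99


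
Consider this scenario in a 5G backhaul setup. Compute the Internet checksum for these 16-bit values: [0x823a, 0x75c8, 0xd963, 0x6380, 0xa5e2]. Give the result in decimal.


Given words: [0x823a, 0x75c8, 0xd963, 0x6380, 0xa5e2]
Step 1: Sum all words
Raw sum = 33338 + 30152 + 55651 + 25472 + 42466 = 187079
Step 2: Fold carry: (56007 + 2) = 56009
One's complement = ~56009 & 0xFFFF = 9526

9526


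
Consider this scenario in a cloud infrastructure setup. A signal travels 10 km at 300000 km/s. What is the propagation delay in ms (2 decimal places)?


Given: distance = 10 km, speed = 300000 km/s
Delay = distance / speed = 10 / 300000 seconds
Delay in ms = 10 * 1000 / 300000
Delay = 0.0333 ms
Rounded to 2 dp = 0.03 ms

0.03


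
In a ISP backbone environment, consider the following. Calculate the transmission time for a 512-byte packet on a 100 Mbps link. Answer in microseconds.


Given: packet = 512 bytes, bandwidth = 100 Mbps
Packet in bits = 512 * 8 = 4096 bits
Bandwidth = 100 * 10^6 = 100000000 bps
Time = 4096 / 100000000 seconds
Time in us = 4096 * 10^6 / 100000000 = 40.96

40.96


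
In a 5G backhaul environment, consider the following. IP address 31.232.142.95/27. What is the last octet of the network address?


Given: IP = 31.232.142.95, prefix = /27
Subnet mask = 255.255.255.224
Last octet of IP: 95
Last octet of mask: 224
Network last octet = 95 AND 224 = 64

64


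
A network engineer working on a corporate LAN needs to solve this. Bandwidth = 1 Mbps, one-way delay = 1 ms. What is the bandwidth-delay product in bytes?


Given: bandwidth = 1 Mbps, delay = 1 ms
BDP in bits = 1 * 10^6 * 1 / 1000
BDP in bits = 1000
BDP in bytes = 1000 / 8 = 125

125


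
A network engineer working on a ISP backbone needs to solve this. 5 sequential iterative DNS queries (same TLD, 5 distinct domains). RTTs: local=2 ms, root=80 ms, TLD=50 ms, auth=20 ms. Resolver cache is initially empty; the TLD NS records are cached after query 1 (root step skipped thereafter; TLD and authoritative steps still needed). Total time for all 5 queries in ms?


Lookup 1 (cold cache): local + root + TLD + auth = 2 + 80 + 50 + 20 = 152 ms
Lookups 2..5 (TLD NS cached -> skip root; new domain -> still ask TLD and auth): local + TLD + auth = 2 + 50 + 20 = 72 ms each
Remaining 4 lookups: 4 * 72 = 288 ms
Total = 152 + 288 = 440 ms

440


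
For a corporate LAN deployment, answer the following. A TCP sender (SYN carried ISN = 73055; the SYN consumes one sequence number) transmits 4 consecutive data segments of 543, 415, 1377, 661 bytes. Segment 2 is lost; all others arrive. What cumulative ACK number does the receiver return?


SYN uses sequence number 73055; first data byte = ISN + 1 = 73056.
Segment 1: SEQ = 73056, len = 543 B, covers [73056, 73598]
Segment 2: SEQ = 73599, len = 415 B, covers [73599, 74013] [LOST]
Segment 3: SEQ = 74014, len = 1377 B, covers [74014, 75390]
Segment 4: SEQ = 75391, len = 661 B, covers [75391, 76051]
In-order data received: bytes [73056, 73598] (segments 1..1).
Segment 2 missing -> gap begins at byte 73599; later segments buffered out of order.
Cumulative ACK = next expected in-order byte = 73056 + 543 = 73599

73599
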